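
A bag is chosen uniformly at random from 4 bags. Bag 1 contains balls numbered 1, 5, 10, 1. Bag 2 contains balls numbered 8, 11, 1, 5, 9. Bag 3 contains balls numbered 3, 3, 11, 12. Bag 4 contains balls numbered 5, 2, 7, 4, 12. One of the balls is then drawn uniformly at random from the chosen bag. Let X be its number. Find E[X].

E[X | bag 1] = (1+5+10+1)/4 = 17/4.
E[X | bag 2] = (8+11+1+5+9)/5 = 34/5.
E[X | bag 3] = (3+3+11+12)/4 = 29/4.
E[X | bag 4] = (5+2+7+4+12)/5 = 6.
E[X] = (1/4)·(17/4) + (1/4)·(34/5) + (1/4)·(29/4) + (1/4)·(6) = 243/40.

243/40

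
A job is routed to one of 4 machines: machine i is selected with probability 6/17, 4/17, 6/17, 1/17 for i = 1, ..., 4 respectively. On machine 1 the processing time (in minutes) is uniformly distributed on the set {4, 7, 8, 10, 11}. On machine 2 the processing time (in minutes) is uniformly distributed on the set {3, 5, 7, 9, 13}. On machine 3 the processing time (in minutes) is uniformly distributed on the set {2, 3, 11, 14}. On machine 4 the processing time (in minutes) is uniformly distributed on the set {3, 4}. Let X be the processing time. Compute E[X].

E[X | machine 1] = (4+7+8+10+11)/5 = 8.
E[X | machine 2] = (3+5+7+9+13)/5 = 37/5.
E[X | machine 3] = (2+3+11+14)/4 = 15/2.
E[X | machine 4] = (3+4)/2 = 7/2.
E[X] = (6/17)·(8) + (4/17)·(37/5) + (6/17)·(15/2) + (1/17)·(7/2) = 1261/170.

1261/170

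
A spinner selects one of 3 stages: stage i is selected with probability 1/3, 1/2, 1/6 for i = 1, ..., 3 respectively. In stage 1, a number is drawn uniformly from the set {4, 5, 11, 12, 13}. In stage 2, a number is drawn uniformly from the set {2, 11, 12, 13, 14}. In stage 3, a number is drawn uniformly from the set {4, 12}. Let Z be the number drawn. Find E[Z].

143/15

E[Z | stage 1] = (4+5+11+12+13)/5 = 9.
E[Z | stage 2] = (2+11+12+13+14)/5 = 52/5.
E[Z | stage 3] = (4+12)/2 = 8.
By the law of total expectation,
E[Z] = (1/3)·(9) + (1/2)·(52/5) + (1/6)·(8) = 143/15.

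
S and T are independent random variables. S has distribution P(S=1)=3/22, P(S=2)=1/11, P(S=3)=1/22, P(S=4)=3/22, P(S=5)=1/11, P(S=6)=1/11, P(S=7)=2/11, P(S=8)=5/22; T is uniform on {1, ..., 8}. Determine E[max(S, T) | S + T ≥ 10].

332/45

P(S + T ≥ 10) = 45/88.
Summing max(S,T)·P(x,y) over outcomes with S + T ≥ 10 gives 83/22.
E[max(S, T) | S + T ≥ 10] = (83/22) / (45/88) = 332/45.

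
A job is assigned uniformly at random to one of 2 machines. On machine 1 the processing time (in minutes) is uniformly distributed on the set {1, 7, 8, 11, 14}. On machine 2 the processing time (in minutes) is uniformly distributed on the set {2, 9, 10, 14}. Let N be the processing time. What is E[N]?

339/40

E[N | machine 1] = (1+7+8+11+14)/5 = 41/5.
E[N | machine 2] = (2+9+10+14)/4 = 35/4.
E[N] = (1/2)·(41/5) + (1/2)·(35/4) = 339/40.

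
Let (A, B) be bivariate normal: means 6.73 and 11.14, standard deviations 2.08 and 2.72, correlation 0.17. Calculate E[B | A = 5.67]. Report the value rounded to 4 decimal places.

10.9044

The regression of B on A has slope ρ·σ_B/σ_A and passes through (μ_A, μ_B).
E[B | A=5.67] = 11.14 + (0.17)·(2.72/2.08)·(5.67 − (6.73)) = 11.14 + (0.22231)·(-1.06) = 10.9044.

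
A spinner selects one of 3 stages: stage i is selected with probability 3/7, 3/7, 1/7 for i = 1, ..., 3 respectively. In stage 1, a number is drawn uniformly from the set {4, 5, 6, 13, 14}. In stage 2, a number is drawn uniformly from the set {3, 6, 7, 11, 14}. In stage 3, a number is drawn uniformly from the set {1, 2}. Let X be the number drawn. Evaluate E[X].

E[X | stage 1] = (4+5+6+13+14)/5 = 42/5.
E[X | stage 2] = (3+6+7+11+14)/5 = 41/5.
E[X | stage 3] = (1+2)/2 = 3/2.
E[X] = (3/7)·(42/5) + (3/7)·(41/5) + (1/7)·(3/2) = 513/70.

513/70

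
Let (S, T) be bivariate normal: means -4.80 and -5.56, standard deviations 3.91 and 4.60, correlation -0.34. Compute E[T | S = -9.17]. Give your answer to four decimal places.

For a bivariate normal, E[T | S=x] = μ_T + ρ·(σ_T/σ_S)·(x − μ_S).
E[T | S=-9.17] = -5.56 + (-0.34)·(4.60/3.91)·(-9.17 − (-4.80)) = -5.56 + (-0.4)·(-4.37) = -3.8120.

-3.8120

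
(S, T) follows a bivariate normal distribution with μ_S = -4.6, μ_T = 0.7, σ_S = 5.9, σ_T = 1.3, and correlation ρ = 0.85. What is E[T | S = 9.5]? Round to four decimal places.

E[T | S=x] = μ_T + ρ(σ_T/σ_S)(x − μ_S) for jointly normal variables.
E[T | S=9.5] = 0.7 + (0.85)·(1.3/5.9)·(9.5 − (-4.6)) = 0.7 + (0.18729)·(14.1) = 3.3408.

3.3408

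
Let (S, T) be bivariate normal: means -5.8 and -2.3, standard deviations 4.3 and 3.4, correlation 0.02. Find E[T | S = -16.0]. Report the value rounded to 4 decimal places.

-2.4613

E[T | S=x] = μ_T + ρ(σ_T/σ_S)(x − μ_S) for jointly normal variables.
E[T | S=-16.0] = -2.3 + (0.02)·(3.4/4.3)·(-16.0 − (-5.8)) = -2.3 + (0.015814)·(-10.2) = -2.4613.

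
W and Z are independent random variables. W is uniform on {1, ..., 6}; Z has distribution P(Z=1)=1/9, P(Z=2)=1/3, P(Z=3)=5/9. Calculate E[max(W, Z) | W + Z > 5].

146/31

P(W + Z > 5) = 31/54.
Summing max(W,Z)·P(x,y) over outcomes with W + Z > 5 gives 73/27.
E[max(W, Z) | W + Z > 5] = (73/27) / (31/54) = 146/31.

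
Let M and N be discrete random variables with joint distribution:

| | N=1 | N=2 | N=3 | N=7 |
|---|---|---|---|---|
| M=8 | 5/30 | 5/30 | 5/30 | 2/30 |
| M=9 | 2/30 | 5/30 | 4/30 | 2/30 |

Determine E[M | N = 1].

P(N = 1) = 7/30.
Σ M·P over the event = 8·(5/30) + 9·(2/30) = 29/15.
E[M | N = 1] = (29/15) / (7/30) = 58/7.

58/7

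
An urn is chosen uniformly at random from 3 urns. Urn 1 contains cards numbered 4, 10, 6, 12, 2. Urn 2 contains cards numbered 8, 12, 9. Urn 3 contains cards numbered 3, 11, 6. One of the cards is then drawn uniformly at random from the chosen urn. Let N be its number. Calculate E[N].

E[N | urn 1] = (4+10+6+12+2)/5 = 34/5.
E[N | urn 2] = (8+12+9)/3 = 29/3.
E[N | urn 3] = (3+11+6)/3 = 20/3.
By the law of total expectation,
E[N] = (1/3)·(34/5) + (1/3)·(29/3) + (1/3)·(20/3) = 347/45.

347/45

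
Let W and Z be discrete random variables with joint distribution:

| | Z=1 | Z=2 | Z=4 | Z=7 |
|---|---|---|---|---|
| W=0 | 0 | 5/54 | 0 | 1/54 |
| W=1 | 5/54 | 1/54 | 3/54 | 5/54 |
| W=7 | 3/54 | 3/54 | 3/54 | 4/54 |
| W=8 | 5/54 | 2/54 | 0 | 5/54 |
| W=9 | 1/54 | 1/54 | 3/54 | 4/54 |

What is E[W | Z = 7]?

P(Z = 7) = 19/54.
Summing W·P(W=x,Z=y) over the conditioning event gives 109/54.
E[W | Z = 7] = (109/54) / (19/54) = 109/19.

109/19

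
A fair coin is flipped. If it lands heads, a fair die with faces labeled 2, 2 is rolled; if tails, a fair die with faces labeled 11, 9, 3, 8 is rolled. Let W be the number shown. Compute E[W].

39/8

E[W | heads] = (2+2)/2 = 2.
E[W | tails] = (11+9+3+8)/4 = 31/4.
E[W] = (1/2)·(2) + (1/2)·(31/4) = 39/8.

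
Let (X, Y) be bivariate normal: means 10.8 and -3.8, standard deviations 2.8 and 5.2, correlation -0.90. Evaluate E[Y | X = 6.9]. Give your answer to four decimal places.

E[Y | X=x] = μ_Y + ρ(σ_Y/σ_X)(x − μ_X) for jointly normal variables.
E[Y | X=6.9] = -3.8 + (-0.90)·(5.2/2.8)·(6.9 − (10.8)) = -3.8 + (-1.67143)·(-3.9) = 2.7186.

2.7186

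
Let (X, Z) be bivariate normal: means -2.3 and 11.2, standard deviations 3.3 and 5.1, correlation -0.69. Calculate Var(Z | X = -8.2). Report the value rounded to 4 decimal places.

13.6266

For a bivariate normal, Var(Z | X=x) = σ_Z²(1 − ρ²).
Var(Z | X=-8.2) = (5.1)²·(1 − (-0.69)²) = 26.01·0.5239 = 13.6266.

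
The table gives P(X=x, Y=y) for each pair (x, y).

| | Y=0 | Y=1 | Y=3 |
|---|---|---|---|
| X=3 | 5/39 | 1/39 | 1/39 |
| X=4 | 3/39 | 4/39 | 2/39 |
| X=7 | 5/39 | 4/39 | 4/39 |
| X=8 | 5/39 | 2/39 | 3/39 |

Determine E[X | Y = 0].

17/3

P(Y = 0) = 6/13.
Σ X·P over the event = 3·(5/39) + 4·(3/39) + 7·(5/39) + 8·(5/39) = 34/13.
E[X | Y = 0] = (34/13) / (6/13) = 17/3.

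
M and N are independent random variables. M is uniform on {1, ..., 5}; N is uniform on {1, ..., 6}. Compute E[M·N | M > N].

Outcomes with M > N: (2,1), (3,1), (3,2), (4,1), (4,2), (4,3), (5,1), (5,2), (5,3), (5,4), each with probability 1/30.
E[M·N | M > N] = (2 + 3 + 6 + 4 + 8 + 12 + 5 + 10 + 15 + 20) / 10 = 17/2.

17/2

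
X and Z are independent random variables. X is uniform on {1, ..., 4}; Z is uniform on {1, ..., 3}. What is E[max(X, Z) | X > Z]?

10/3

Outcomes with X > Z: (2,1), (3,1), (3,2), (4,1), (4,2), (4,3), each with probability 1/12.
E[max(X, Z) | X > Z] = (2 + 3 + 3 + 4 + 4 + 4) / 6 = 10/3.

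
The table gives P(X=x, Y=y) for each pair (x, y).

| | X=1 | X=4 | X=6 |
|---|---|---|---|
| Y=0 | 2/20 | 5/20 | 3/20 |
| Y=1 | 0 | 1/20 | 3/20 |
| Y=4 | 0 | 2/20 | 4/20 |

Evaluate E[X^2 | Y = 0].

19

P(Y = 0) = 1/2.
Σ X^2·P over the event = 1·(2/20) + 16·(5/20) + 36·(3/20) = 19/2.
E[X^2 | Y = 0] = (19/2) / (1/2) = 19.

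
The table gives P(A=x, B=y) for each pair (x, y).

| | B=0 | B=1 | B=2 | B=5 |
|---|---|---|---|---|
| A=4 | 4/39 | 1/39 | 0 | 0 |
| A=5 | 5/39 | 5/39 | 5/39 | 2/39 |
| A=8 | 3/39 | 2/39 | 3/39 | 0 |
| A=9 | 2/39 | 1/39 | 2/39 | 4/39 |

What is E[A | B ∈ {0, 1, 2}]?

68/11

P(B ∈ {0, 1, 2}) = 11/13.
Summing A·P(A=x,B=y) over the conditioning event gives 68/13.
E[A | B ∈ {0, 1, 2}] = (68/13) / (11/13) = 68/11.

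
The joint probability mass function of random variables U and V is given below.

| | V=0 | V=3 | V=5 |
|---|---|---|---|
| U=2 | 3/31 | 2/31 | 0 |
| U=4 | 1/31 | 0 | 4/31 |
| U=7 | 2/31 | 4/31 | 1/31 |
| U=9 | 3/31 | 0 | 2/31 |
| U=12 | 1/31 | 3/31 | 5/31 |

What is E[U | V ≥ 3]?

P(V ≥ 3) = 21/31.
Σ U·P over the event = 2·(2/31) + 4·(4/31) + 7·(4/31) + 7·(1/31) + 9·(2/31) + 12·(3/31) + 12·(5/31) = 169/31.
E[U | V ≥ 3] = (169/31) / (21/31) = 169/21.

169/21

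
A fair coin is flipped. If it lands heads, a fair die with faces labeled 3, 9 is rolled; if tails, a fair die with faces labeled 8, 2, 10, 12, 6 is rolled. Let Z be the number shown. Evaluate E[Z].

34/5

E[Z | heads] = (3+9)/2 = 6.
E[Z | tails] = (8+2+10+12+6)/5 = 38/5.
E[Z] = (1/2)·(6) + (1/2)·(38/5) = 34/5.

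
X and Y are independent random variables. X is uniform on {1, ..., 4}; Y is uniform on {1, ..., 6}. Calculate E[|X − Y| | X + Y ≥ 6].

15/7

P(X + Y ≥ 6) = 7/12.
Summing |X−Y|·P(x,y) over outcomes with X + Y ≥ 6 gives 5/4.
E[|X − Y| | X + Y ≥ 6] = (5/4) / (7/12) = 15/7.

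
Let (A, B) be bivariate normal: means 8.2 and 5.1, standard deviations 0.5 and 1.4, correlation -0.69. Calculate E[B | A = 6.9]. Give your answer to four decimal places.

7.6116

The regression of B on A has slope ρ·σ_B/σ_A and passes through (μ_A, μ_B).
E[B | A=6.9] = 5.1 + (-0.69)·(1.4/0.5)·(6.9 − (8.2)) = 5.1 + (-1.932)·(-1.3) = 7.6116.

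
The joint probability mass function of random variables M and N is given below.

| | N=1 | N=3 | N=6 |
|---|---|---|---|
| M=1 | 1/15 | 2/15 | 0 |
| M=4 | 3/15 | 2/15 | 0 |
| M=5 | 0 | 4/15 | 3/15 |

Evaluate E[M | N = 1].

13/4

P(N = 1) = 4/15.
Summing M·P(M=x,N=y) over the conditioning event gives 13/15.
E[M | N = 1] = (13/15) / (4/15) = 13/4.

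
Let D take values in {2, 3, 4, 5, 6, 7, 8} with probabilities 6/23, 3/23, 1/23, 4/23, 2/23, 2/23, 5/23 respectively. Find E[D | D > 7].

P(D > 7) = 5/23.
Σ over the event: 8·5/23 = 40/23.
E[D | D > 7] = (40/23) / (5/23) = 8.

8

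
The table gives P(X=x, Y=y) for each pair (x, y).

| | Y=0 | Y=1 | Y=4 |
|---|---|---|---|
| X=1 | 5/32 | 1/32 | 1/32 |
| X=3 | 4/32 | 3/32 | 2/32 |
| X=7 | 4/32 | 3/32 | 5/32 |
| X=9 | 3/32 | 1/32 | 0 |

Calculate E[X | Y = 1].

5

P(Y = 1) = 1/4.
Σ X·P over the event = 1·(1/32) + 3·(3/32) + 7·(3/32) + 9·(1/32) = 5/4.
E[X | Y = 1] = (5/4) / (1/4) = 5.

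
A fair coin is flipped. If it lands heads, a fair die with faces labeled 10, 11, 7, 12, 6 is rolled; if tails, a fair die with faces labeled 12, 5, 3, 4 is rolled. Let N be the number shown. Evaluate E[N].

38/5

E[N | heads] = (10+11+7+12+6)/5 = 46/5.
E[N | tails] = (12+5+3+4)/4 = 6.
E[N] = (1/2)·(46/5) + (1/2)·(6) = 38/5.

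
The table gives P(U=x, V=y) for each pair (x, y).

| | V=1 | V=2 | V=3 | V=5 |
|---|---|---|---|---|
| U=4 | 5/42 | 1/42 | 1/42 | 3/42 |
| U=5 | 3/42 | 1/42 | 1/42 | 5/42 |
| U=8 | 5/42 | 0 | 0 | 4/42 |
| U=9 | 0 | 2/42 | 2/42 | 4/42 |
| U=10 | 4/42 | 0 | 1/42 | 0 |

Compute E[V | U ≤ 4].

5/2

P(U ≤ 4) = 5/21.
Σ V·P over the event = 1·(5/42) + 2·(1/42) + 3·(1/42) + 5·(3/42) = 25/42.
E[V | U ≤ 4] = (25/42) / (5/21) = 5/2.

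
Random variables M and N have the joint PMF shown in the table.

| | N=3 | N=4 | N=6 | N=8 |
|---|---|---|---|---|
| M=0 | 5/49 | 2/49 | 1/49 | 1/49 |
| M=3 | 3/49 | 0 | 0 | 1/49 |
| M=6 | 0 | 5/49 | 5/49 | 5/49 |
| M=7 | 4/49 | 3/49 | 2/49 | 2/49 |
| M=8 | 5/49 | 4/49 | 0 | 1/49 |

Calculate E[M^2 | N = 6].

139/4

P(N = 6) = 8/49.
Summing M^2·P(M=x,N=y) over the conditioning event gives 278/49.
E[M^2 | N = 6] = (278/49) / (8/49) = 139/4.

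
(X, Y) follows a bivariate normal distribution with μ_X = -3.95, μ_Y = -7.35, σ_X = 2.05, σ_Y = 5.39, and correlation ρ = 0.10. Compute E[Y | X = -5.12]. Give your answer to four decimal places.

-7.6576

For a bivariate normal, E[Y | X=x] = μ_Y + ρ·(σ_Y/σ_X)·(x − μ_X).
E[Y | X=-5.12] = -7.35 + (0.10)·(5.39/2.05)·(-5.12 − (-3.95)) = -7.35 + (0.26293)·(-1.17) = -7.6576.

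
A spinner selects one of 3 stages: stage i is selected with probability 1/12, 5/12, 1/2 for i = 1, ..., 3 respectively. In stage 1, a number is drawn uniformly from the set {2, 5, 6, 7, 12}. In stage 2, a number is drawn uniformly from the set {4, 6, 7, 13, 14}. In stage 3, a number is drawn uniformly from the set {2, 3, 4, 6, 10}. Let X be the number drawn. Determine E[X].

E[X | stage 1] = (2+5+6+7+12)/5 = 32/5.
E[X | stage 2] = (4+6+7+13+14)/5 = 44/5.
E[X | stage 3] = (2+3+4+6+10)/5 = 5.
By the law of total expectation,
E[X] = (1/12)·(32/5) + (5/12)·(44/5) + (1/2)·(5) = 67/10.

67/10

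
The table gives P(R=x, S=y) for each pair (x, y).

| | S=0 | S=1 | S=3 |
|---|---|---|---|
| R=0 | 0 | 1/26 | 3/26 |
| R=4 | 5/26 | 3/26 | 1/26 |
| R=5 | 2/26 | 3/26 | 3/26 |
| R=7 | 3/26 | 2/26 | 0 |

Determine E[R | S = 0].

51/10

P(S = 0) = 5/13.
Σ R·P over the event = 4·(5/26) + 5·(2/26) + 7·(3/26) = 51/26.
E[R | S = 0] = (51/26) / (5/13) = 51/10.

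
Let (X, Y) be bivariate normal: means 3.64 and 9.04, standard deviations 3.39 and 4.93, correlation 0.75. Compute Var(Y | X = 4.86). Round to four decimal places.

Var(Y | X=x) = (1 − ρ²)·σ_Y².
Var(Y | X=4.86) = (4.93)²·(1 − (0.75)²) = 24.3049·0.4375 = 10.6334.

10.6334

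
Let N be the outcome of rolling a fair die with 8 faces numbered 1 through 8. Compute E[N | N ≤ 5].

Given N ≤ 5, N is equally likely to be any of {1, 2, 3, 4, 5}.
E[N | N ≤ 5] = (1 + 2 + 3 + 4 + 5) / 5 = 3.

3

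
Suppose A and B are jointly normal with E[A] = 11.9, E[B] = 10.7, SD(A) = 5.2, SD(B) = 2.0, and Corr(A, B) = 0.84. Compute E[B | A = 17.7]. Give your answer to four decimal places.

12.5738

For a bivariate normal, E[B | A=x] = μ_B + ρ·(σ_B/σ_A)·(x − μ_A).
E[B | A=17.7] = 10.7 + (0.84)·(2.0/5.2)·(17.7 − (11.9)) = 10.7 + (0.323077)·(5.8) = 12.5738.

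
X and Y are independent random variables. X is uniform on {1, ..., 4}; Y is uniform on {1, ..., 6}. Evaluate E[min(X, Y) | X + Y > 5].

37/14

P(X + Y > 5) = 7/12.
Summing min(X,Y)·P(x,y) over outcomes with X + Y > 5 gives 37/24.
E[min(X, Y) | X + Y > 5] = (37/24) / (7/12) = 37/14.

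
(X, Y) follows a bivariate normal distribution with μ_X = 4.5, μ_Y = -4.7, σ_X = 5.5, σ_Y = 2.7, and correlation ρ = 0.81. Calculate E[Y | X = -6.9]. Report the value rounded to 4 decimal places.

E[Y | X=x] = μ_Y + ρ(σ_Y/σ_X)(x − μ_X) for jointly normal variables.
E[Y | X=-6.9] = -4.7 + (0.81)·(2.7/5.5)·(-6.9 − (4.5)) = -4.7 + (0.39764)·(-11.4) = -9.2331.

-9.2331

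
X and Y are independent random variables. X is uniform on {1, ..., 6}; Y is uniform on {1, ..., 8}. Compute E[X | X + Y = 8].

7/2

Outcomes with X + Y = 8: (1,7), (2,6), (3,5), (4,4), (5,3), (6,2), each with probability 1/48.
E[X | X + Y = 8] = (1 + 2 + 3 + 4 + 5 + 6) / 6 = 7/2.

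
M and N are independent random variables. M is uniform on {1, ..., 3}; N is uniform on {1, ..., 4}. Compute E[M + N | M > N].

Outcomes with M > N: (2,1), (3,1), (3,2), each with probability 1/12.
E[M + N | M > N] = (3 + 4 + 5) / 3 = 4.

4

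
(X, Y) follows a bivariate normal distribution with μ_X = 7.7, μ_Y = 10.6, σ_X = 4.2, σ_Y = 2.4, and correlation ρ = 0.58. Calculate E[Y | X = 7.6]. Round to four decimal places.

For a bivariate normal, E[Y | X=x] = μ_Y + ρ·(σ_Y/σ_X)·(x − μ_X).
E[Y | X=7.6] = 10.6 + (0.58)·(2.4/4.2)·(7.6 − (7.7)) = 10.6 + (0.33143)·(-0.1) = 10.5669.

10.5669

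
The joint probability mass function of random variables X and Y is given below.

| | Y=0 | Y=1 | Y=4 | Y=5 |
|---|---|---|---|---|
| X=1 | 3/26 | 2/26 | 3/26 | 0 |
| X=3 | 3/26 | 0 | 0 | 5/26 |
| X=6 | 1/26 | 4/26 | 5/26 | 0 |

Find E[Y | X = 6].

P(X = 6) = 5/13.
Σ Y·P over the event = 0·(1/26) + 1·(4/26) + 4·(5/26) = 12/13.
E[Y | X = 6] = (12/13) / (5/13) = 12/5.

12/5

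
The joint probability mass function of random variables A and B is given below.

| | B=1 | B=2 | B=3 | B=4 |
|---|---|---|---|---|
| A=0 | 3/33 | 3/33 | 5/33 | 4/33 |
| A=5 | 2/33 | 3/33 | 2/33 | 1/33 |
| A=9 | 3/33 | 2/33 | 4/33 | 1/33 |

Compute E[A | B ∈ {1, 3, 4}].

97/25

P(B ∈ {1, 3, 4}) = 25/33.
Summing A·P(A=x,B=y) over the conditioning event gives 97/33.
E[A | B ∈ {1, 3, 4}] = (97/33) / (25/33) = 97/25.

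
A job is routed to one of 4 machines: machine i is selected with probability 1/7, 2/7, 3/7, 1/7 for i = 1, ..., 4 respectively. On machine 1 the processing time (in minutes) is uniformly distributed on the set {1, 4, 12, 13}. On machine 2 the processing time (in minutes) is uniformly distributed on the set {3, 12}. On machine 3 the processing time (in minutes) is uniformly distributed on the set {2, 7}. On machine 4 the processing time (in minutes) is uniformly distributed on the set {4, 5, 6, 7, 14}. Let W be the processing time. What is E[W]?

216/35

E[W | machine 1] = (1+4+12+13)/4 = 15/2.
E[W | machine 2] = (3+12)/2 = 15/2.
E[W | machine 3] = (2+7)/2 = 9/2.
E[W | machine 4] = (4+5+6+7+14)/5 = 36/5.
E[W] = (1/7)·(15/2) + (2/7)·(15/2) + (3/7)·(9/2) + (1/7)·(36/5) = 216/35.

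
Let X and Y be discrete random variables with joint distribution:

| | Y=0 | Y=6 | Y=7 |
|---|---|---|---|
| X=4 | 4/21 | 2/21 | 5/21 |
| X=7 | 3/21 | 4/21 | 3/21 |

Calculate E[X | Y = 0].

37/7

P(Y = 0) = 1/3.
Summing X·P(X=x,Y=y) over the conditioning event gives 37/21.
E[X | Y = 0] = (37/21) / (1/3) = 37/7.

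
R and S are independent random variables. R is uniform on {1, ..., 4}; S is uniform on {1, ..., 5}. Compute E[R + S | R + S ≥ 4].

6

P(R + S ≥ 4) = 17/20.
Summing (R+S)·P(x,y) over outcomes with R + S ≥ 4 gives 51/10.
E[R + S | R + S ≥ 4] = (51/10) / (17/20) = 6.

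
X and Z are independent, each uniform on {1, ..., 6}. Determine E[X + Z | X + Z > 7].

28/3

P(X + Z > 7) = 5/12.
Summing (X+Z)·P(x,y) over outcomes with X + Z > 7 gives 35/9.
E[X + Z | X + Z > 7] = (35/9) / (5/12) = 28/3.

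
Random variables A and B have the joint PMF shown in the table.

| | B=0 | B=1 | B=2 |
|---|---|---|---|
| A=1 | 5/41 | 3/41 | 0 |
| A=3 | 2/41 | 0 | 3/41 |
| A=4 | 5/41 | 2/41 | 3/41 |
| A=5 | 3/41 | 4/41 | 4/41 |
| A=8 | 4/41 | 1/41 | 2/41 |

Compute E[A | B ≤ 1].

117/29

P(B ≤ 1) = 29/41.
Summing A·P(A=x,B=y) over the conditioning event gives 117/41.
E[A | B ≤ 1] = (117/41) / (29/41) = 117/29.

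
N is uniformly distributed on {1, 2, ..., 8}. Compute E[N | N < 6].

Given N < 6, N is equally likely to be any of {1, 2, 3, 4, 5}.
E[N | N < 6] = (1 + 2 + 3 + 4 + 5) / 5 = 3.

3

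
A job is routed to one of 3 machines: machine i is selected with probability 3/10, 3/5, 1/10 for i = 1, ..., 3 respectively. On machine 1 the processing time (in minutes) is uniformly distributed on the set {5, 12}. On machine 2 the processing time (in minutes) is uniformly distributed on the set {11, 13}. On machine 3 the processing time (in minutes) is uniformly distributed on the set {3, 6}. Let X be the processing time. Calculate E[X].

E[X | machine 1] = (5+12)/2 = 17/2.
E[X | machine 2] = (11+13)/2 = 12.
E[X | machine 3] = (3+6)/2 = 9/2.
E[X] = (3/10)·(17/2) + (3/5)·(12) + (1/10)·(9/2) = 51/5.

51/5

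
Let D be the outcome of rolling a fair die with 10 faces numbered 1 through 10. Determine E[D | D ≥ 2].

Given D ≥ 2, D is equally likely to be any of {2, 3, 4, 5, 6, 7, 8, 9, 10}.
E[D | D ≥ 2] = (2 + 3 + 4 + 5 + 6 + 7 + 8 + 9 + 10) / 9 = 6.

6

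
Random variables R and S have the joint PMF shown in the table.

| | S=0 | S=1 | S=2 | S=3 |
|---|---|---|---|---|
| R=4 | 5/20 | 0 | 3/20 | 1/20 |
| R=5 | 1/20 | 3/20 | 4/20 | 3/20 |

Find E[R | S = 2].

32/7

P(S = 2) = 7/20.
Σ R·P over the event = 4·(3/20) + 5·(4/20) = 8/5.
E[R | S = 2] = (8/5) / (7/20) = 32/7.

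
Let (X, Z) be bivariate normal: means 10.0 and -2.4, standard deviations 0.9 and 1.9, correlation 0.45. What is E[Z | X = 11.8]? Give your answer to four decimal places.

-0.6900

E[Z | X=x] = μ_Z + ρ(σ_Z/σ_X)(x − μ_X) for jointly normal variables.
E[Z | X=11.8] = -2.4 + (0.45)·(1.9/0.9)·(11.8 − (10.0)) = -2.4 + (0.95)·(1.8) = -0.6900.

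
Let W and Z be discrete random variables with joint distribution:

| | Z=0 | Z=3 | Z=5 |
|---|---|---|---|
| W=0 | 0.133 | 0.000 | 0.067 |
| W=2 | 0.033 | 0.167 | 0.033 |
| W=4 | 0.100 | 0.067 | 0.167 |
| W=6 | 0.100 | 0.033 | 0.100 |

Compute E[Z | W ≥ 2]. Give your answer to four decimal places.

P(W ≥ 2) = 0.800.
Summing Z·P(W=x,Z=y) over the conditioning event gives 2.301.
E[Z | W ≥ 2] = (2.301) / (0.800) = 2.8763.

2.8763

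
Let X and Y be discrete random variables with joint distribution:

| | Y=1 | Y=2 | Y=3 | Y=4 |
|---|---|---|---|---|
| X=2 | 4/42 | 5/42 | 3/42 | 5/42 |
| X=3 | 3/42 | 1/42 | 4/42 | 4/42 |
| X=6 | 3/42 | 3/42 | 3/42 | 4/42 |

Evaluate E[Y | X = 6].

P(X = 6) = 13/42.
Σ Y·P over the event = 1·(3/42) + 2·(3/42) + 3·(3/42) + 4·(4/42) = 17/21.
E[Y | X = 6] = (17/21) / (13/42) = 34/13.

34/13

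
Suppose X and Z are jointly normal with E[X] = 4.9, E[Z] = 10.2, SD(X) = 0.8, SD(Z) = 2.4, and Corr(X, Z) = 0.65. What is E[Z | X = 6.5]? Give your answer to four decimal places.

The regression of Z on X has slope ρ·σ_Z/σ_X and passes through (μ_X, μ_Z).
E[Z | X=6.5] = 10.2 + (0.65)·(2.4/0.8)·(6.5 − (4.9)) = 10.2 + (1.95)·(1.6) = 13.3200.

13.3200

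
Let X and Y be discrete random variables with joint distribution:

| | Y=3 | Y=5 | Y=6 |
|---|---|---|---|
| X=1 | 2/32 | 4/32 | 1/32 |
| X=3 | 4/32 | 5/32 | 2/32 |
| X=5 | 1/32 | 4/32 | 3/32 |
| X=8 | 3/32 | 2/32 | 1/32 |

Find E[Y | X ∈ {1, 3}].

9/2

P(X ∈ {1, 3}) = 9/16.
Summing Y·P(X=x,Y=y) over the conditioning event gives 81/32.
E[Y | X ∈ {1, 3}] = (81/32) / (9/16) = 9/2.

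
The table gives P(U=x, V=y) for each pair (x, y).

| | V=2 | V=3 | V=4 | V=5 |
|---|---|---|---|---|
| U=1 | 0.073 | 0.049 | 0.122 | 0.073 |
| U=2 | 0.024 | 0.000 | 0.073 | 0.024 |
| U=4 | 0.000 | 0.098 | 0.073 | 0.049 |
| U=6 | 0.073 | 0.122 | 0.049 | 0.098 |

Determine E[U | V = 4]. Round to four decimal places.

P(V = 4) = 0.317.
Σ U·P over the event = 1·(0.122) + 2·(0.073) + 4·(0.073) + 6·(0.049) = 0.854.
E[U | V = 4] = (0.854) / (0.317) = 2.6940.

2.6940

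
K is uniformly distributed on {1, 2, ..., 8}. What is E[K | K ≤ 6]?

Given K ≤ 6, K is equally likely to be any of {1, 2, 3, 4, 5, 6}.
E[K | K ≤ 6] = (1 + 2 + 3 + 4 + 5 + 6) / 6 = 7/2.

7/2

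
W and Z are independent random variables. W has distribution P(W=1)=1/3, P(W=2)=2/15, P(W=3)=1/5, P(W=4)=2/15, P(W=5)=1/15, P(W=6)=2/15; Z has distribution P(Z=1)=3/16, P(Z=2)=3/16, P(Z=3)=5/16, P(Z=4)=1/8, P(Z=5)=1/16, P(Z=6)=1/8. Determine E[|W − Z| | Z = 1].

28/15

P(Z = 1) = 3/16.
Summing |W−Z|·P(x,y) over outcomes with Z = 1 gives 7/20.
E[|W − Z| | Z = 1] = (7/20) / (3/16) = 28/15.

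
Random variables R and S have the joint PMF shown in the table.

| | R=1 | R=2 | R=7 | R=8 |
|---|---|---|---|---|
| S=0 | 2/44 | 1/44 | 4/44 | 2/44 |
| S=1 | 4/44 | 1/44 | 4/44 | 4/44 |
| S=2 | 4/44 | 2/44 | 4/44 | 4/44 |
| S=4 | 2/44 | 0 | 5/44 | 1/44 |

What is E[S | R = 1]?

P(R = 1) = 3/11.
Σ S·P over the event = 0·(2/44) + 1·(4/44) + 2·(4/44) + 4·(2/44) = 5/11.
E[S | R = 1] = (5/11) / (3/11) = 5/3.

5/3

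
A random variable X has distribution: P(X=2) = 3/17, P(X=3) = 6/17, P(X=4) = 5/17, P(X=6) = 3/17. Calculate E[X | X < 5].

P(X < 5) = 14/17.
Σ over the event: 2·3/17 + 3·6/17 + 4·5/17 = 44/17.
E[X | X < 5] = (44/17) / (14/17) = 22/7.

22/7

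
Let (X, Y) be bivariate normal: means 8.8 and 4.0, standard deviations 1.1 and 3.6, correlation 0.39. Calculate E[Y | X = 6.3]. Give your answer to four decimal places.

0.8091

For a bivariate normal, E[Y | X=x] = μ_Y + ρ·(σ_Y/σ_X)·(x − μ_X).
E[Y | X=6.3] = 4.0 + (0.39)·(3.6/1.1)·(6.3 − (8.8)) = 4.0 + (1.27636)·(-2.5) = 0.8091.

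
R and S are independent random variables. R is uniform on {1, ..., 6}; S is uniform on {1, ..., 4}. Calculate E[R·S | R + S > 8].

P(R + S > 8) = 1/8.
Summing RS·P(x,y) over outcomes with R + S > 8 gives 31/12.
E[R·S | R + S > 8] = (31/12) / (1/8) = 62/3.

62/3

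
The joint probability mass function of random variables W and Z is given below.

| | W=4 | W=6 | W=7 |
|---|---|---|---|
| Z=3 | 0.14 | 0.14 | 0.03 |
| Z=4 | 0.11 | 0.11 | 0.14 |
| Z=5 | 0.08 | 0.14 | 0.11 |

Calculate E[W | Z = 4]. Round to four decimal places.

P(Z = 4) = 0.36.
Σ W·P over the event = 4·(0.11) + 6·(0.11) + 7·(0.14) = 2.08.
E[W | Z = 4] = (2.08) / (0.36) = 5.7778.

5.7778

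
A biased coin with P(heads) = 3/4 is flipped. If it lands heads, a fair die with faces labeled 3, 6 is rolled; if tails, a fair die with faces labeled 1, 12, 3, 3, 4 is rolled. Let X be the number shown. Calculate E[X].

181/40

E[X | heads] = (3+6)/2 = 9/2.
E[X | tails] = (1+12+3+3+4)/5 = 23/5.
By the law of total expectation,
E[X] = (3/4)·(9/2) + (1/4)·(23/5) = 181/40.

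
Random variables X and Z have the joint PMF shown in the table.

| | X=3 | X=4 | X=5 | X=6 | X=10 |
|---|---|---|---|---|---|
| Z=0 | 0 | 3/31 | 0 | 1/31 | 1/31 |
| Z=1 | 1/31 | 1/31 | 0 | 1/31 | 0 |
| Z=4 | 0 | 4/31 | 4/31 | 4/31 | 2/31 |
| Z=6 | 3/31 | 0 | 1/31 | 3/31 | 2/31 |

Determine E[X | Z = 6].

52/9

P(Z = 6) = 9/31.
Σ X·P over the event = 3·(3/31) + 5·(1/31) + 6·(3/31) + 10·(2/31) = 52/31.
E[X | Z = 6] = (52/31) / (9/31) = 52/9.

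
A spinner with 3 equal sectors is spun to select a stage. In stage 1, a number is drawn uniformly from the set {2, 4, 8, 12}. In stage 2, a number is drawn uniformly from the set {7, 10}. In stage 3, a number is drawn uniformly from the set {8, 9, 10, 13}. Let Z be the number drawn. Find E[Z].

25/3

E[Z | stage 1] = (2+4+8+12)/4 = 13/2.
E[Z | stage 2] = (7+10)/2 = 17/2.
E[Z | stage 3] = (8+9+10+13)/4 = 10.
E[Z] = (1/3)·(13/2) + (1/3)·(17/2) + (1/3)·(10) = 25/3.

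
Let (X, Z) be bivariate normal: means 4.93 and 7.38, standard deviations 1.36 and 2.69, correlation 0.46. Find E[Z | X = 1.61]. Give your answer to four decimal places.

4.3593

E[Z | X=x] = μ_Z + ρ(σ_Z/σ_X)(x − μ_X) for jointly normal variables.
E[Z | X=1.61] = 7.38 + (0.46)·(2.69/1.36)·(1.61 − (4.93)) = 7.38 + (0.90985)·(-3.32) = 4.3593.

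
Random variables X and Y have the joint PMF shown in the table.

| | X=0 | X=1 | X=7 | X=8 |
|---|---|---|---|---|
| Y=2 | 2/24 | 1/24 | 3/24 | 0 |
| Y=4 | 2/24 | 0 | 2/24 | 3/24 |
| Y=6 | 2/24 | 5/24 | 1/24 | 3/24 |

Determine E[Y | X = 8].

5

P(X = 8) = 1/4.
Σ Y·P over the event = 4·(3/24) + 6·(3/24) = 5/4.
E[Y | X = 8] = (5/4) / (1/4) = 5.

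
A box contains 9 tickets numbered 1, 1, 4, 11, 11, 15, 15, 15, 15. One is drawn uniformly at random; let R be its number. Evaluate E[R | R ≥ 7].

P(R ≥ 7) = 2/3.
Σ over the event: 11·2/9 + 15·4/9 = 82/9.
E[R | R ≥ 7] = (82/9) / (2/3) = 41/3.

41/3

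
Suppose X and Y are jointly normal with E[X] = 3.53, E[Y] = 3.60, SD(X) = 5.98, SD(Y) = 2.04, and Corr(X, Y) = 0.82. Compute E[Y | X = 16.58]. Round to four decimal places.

The regression of Y on X has slope ρ·σ_Y/σ_X and passes through (μ_X, μ_Y).
E[Y | X=16.58] = 3.60 + (0.82)·(2.04/5.98)·(16.58 − (3.53)) = 3.60 + (0.27973)·(13.05) = 7.2505.

7.2505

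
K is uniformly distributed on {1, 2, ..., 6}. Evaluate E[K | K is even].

Given K is even, K is equally likely to be any of {2, 4, 6}.
E[K | K is even] = (2 + 4 + 6) / 3 = 4.

4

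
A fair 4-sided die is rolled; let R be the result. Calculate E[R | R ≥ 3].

7/2

Given R ≥ 3, R is equally likely to be any of {3, 4}.
E[R | R ≥ 3] = (3 + 4) / 2 = 7/2.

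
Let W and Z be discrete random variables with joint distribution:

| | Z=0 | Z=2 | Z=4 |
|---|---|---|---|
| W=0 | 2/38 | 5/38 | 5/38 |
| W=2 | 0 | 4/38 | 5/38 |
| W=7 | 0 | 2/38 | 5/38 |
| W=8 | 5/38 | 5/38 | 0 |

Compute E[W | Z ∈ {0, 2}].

102/23

P(Z ∈ {0, 2}) = 23/38.
Summing W·P(W=x,Z=y) over the conditioning event gives 51/19.
E[W | Z ∈ {0, 2}] = (51/19) / (23/38) = 102/23.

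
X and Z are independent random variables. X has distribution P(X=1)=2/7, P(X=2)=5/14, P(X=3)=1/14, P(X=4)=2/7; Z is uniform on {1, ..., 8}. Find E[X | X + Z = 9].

33/14

P(X + Z = 9) = 1/8.
Summing X·P(x,y) over outcomes with X + Z = 9 gives 33/112.
E[X | X + Z = 9] = (33/112) / (1/8) = 33/14.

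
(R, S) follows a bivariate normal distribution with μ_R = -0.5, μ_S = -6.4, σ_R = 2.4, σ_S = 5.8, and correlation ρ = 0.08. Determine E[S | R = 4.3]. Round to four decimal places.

For a bivariate normal, E[S | R=x] = μ_S + ρ·(σ_S/σ_R)·(x − μ_R).
E[S | R=4.3] = -6.4 + (0.08)·(5.8/2.4)·(4.3 − (-0.5)) = -6.4 + (0.19333)·(4.8) = -5.4720.

-5.4720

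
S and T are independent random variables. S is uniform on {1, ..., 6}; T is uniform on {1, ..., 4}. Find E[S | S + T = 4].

P(S + T = 4) = 1/8.
Summing S·P(x,y) over outcomes with S + T = 4 gives 1/4.
E[S | S + T = 4] = (1/4) / (1/8) = 2.

2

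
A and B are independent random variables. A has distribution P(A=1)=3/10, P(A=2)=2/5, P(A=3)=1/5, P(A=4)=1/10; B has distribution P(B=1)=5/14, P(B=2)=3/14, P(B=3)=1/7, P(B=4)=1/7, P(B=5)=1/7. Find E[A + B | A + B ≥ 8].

P(A + B ≥ 8) = 2/35.
Summing (A+B)·P(x,y) over outcomes with A + B ≥ 8 gives 33/70.
E[A + B | A + B ≥ 8] = (33/70) / (2/35) = 33/4.

33/4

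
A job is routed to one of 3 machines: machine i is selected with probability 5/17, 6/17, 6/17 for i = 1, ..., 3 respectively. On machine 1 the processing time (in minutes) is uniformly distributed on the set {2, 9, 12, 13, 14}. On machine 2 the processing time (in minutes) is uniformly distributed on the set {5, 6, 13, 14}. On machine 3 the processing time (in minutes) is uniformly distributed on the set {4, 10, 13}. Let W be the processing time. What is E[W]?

E[W | machine 1] = (2+9+12+13+14)/5 = 10.
E[W | machine 2] = (5+6+13+14)/4 = 19/2.
E[W | machine 3] = (4+10+13)/3 = 9.
E[W] = (5/17)·(10) + (6/17)·(19/2) + (6/17)·(9) = 161/17.

161/17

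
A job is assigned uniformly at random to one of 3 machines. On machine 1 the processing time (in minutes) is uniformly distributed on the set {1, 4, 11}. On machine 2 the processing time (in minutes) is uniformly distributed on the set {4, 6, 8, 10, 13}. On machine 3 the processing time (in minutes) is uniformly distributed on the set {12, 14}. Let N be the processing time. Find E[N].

E[N | machine 1] = (1+4+11)/3 = 16/3.
E[N | machine 2] = (4+6+8+10+13)/5 = 41/5.
E[N | machine 3] = (12+14)/2 = 13.
By the law of total expectation,
E[N] = (1/3)·(16/3) + (1/3)·(41/5) + (1/3)·(13) = 398/45.

398/45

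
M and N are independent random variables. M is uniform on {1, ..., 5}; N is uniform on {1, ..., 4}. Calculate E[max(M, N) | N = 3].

18/5

P(N = 3) = 1/4.
Summing max(M,N)·P(x,y) over outcomes with N = 3 gives 9/10.
E[max(M, N) | N = 3] = (9/10) / (1/4) = 18/5.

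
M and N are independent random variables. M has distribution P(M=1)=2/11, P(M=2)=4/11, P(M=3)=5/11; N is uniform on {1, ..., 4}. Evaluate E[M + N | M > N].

57/14

P(M > N) = 7/22.
Summing (M+N)·P(x,y) over outcomes with M > N gives 57/44.
E[M + N | M > N] = (57/44) / (7/22) = 57/14.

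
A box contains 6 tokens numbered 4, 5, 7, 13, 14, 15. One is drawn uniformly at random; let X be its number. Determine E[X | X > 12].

P(X > 12) = 1/2.
Σ over the event: 13·1/6 + 14·1/6 + 15·1/6 = 7.
E[X | X > 12] = (7) / (1/2) = 14.

14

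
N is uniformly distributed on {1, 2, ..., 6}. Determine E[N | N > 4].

Given N > 4, N is equally likely to be any of {5, 6}.
E[N | N > 4] = (5 + 6) / 2 = 11/2.

11/2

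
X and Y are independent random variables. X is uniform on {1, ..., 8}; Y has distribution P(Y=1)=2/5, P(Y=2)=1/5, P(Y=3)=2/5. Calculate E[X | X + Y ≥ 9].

73/10

P(X + Y ≥ 9) = 1/4.
Summing X·P(x,y) over outcomes with X + Y ≥ 9 gives 73/40.
E[X | X + Y ≥ 9] = (73/40) / (1/4) = 73/10.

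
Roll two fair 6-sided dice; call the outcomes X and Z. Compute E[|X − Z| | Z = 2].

P(Z = 2) = 1/6.
Summing |X−Z|·P(x,y) over outcomes with Z = 2 gives 11/36.
E[|X − Z| | Z = 2] = (11/36) / (1/6) = 11/6.

11/6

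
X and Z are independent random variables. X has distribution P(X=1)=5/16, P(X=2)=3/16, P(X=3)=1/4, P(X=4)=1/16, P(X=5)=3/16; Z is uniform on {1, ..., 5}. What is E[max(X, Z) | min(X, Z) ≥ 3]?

P(min(X, Z) ≥ 3) = 3/10.
Summing max(X,Z)·P(x,y) over outcomes with min(X, Z) ≥ 3 gives 53/40.
E[max(X, Z) | min(X, Z) ≥ 3] = (53/40) / (3/10) = 53/12.

53/12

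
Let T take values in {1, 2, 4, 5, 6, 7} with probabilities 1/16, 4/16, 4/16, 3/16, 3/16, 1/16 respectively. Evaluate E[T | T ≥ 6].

P(T ≥ 6) = 1/4.
Σ over the event: 6·3/16 + 7·1/16 = 25/16.
E[T | T ≥ 6] = (25/16) / (1/4) = 25/4.

25/4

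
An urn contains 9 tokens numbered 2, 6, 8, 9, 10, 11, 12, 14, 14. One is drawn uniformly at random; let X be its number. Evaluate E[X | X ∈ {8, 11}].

P(X ∈ {8, 11}) = 2/9.
Σ over the event: 8·1/9 + 11·1/9 = 19/9.
E[X | X ∈ {8, 11}] = (19/9) / (2/9) = 19/2.

19/2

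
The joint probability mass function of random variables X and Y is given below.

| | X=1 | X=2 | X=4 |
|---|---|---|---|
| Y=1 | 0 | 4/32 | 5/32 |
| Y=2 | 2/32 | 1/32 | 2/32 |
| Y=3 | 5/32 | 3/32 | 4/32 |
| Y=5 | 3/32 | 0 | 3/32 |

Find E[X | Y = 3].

P(Y = 3) = 3/8.
Σ X·P over the event = 1·(5/32) + 2·(3/32) + 4·(4/32) = 27/32.
E[X | Y = 3] = (27/32) / (3/8) = 9/4.

9/4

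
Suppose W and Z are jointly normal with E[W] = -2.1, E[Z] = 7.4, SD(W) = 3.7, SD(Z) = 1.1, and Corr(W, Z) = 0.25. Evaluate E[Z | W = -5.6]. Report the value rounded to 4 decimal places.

The regression of Z on W has slope ρ·σ_Z/σ_W and passes through (μ_W, μ_Z).
E[Z | W=-5.6] = 7.4 + (0.25)·(1.1/3.7)·(-5.6 − (-2.1)) = 7.4 + (0.074324)·(-3.5) = 7.1399.

7.1399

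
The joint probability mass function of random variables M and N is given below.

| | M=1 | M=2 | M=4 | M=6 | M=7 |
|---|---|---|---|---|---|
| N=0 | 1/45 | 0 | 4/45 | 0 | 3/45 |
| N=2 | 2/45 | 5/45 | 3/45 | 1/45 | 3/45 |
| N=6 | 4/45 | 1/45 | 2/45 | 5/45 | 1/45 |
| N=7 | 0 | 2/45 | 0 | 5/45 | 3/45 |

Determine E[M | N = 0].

P(N = 0) = 8/45.
Σ M·P over the event = 1·(1/45) + 4·(4/45) + 7·(3/45) = 38/45.
E[M | N = 0] = (38/45) / (8/45) = 19/4.

19/4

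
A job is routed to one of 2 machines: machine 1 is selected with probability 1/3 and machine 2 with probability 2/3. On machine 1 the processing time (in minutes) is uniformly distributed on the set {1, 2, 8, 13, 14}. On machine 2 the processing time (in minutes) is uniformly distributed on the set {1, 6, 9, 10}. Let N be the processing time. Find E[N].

E[N | machine 1] = (1+2+8+13+14)/5 = 38/5.
E[N | machine 2] = (1+6+9+10)/4 = 13/2.
E[N] = (1/3)·(38/5) + (2/3)·(13/2) = 103/15.

103/15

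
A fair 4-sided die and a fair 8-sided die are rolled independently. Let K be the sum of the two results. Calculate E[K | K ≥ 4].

P(K ≥ 4) = 29/32.
E[K | K ≥ 4] = (27/4) / (29/32) = 216/29.

216/29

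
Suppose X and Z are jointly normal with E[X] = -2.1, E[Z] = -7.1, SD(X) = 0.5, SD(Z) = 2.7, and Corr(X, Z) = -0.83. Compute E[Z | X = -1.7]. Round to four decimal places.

-8.8928

E[Z | X=x] = μ_Z + ρ(σ_Z/σ_X)(x − μ_X) for jointly normal variables.
E[Z | X=-1.7] = -7.1 + (-0.83)·(2.7/0.5)·(-1.7 − (-2.1)) = -7.1 + (-4.482)·(0.4) = -8.8928.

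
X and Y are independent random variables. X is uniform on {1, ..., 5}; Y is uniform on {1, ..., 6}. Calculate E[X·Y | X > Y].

Outcomes with X > Y: (2,1), (3,1), (3,2), (4,1), (4,2), (4,3), (5,1), (5,2), (5,3), (5,4), each with probability 1/30.
E[X·Y | X > Y] = (2 + 3 + 6 + 4 + 8 + 12 + 5 + 10 + 15 + 20) / 10 = 17/2.

17/2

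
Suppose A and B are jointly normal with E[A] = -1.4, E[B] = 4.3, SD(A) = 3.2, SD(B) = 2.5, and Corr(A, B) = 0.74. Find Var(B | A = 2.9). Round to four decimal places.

2.8275

The conditional variance in a bivariate normal is σ_B²(1 − ρ²), independent of x.
Var(B | A=2.9) = (2.5)²·(1 − (0.74)²) = 6.25·0.4524 = 2.8275.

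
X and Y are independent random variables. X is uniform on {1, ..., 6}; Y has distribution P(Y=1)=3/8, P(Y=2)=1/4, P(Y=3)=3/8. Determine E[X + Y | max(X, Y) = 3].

67/14

P(max(X, Y) = 3) = 7/24.
Summing (X+Y)·P(x,y) over outcomes with max(X, Y) = 3 gives 67/48.
E[X + Y | max(X, Y) = 3] = (67/48) / (7/24) = 67/14.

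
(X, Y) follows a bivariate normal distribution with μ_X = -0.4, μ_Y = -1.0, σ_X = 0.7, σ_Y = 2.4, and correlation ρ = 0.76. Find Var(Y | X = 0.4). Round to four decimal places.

2.4330

Var(Y | X=x) = (1 − ρ²)·σ_Y².
Var(Y | X=0.4) = (2.4)²·(1 − (0.76)²) = 5.76·0.4224 = 2.4330.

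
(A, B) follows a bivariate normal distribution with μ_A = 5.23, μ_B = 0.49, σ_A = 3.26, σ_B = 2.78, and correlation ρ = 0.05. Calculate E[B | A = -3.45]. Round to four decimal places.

0.1199

For a bivariate normal, E[B | A=x] = μ_B + ρ·(σ_B/σ_A)·(x − μ_A).
E[B | A=-3.45] = 0.49 + (0.05)·(2.78/3.26)·(-3.45 − (5.23)) = 0.49 + (0.042638)·(-8.68) = 0.1199.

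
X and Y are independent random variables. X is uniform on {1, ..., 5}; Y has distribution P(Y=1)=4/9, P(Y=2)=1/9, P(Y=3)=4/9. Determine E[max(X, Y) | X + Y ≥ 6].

P(X + Y ≥ 6) = 2/5.
Summing max(X,Y)·P(x,y) over outcomes with X + Y ≥ 6 gives 77/45.
E[max(X, Y) | X + Y ≥ 6] = (77/45) / (2/5) = 77/18.

77/18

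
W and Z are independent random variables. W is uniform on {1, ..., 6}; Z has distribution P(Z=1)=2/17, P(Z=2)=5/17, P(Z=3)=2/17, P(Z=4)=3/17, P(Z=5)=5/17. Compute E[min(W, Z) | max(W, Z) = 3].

P(max(W, Z) = 3) = 13/102.
Summing min(W,Z)·P(x,y) over outcomes with max(W, Z) = 3 gives 4/17.
E[min(W, Z) | max(W, Z) = 3] = (4/17) / (13/102) = 24/13.

24/13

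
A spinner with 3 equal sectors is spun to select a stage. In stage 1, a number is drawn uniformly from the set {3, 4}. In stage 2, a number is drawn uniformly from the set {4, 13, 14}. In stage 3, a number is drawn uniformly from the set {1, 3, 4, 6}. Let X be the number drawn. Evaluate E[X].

E[X | stage 1] = (3+4)/2 = 7/2.
E[X | stage 2] = (4+13+14)/3 = 31/3.
E[X | stage 3] = (1+3+4+6)/4 = 7/2.
E[X] = (1/3)·(7/2) + (1/3)·(31/3) + (1/3)·(7/2) = 52/9.

52/9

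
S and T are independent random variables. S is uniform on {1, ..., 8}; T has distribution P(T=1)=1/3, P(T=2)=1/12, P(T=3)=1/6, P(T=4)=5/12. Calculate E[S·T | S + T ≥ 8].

39/2

P(S + T ≥ 8) = 11/24.
Summing ST·P(x,y) over outcomes with S + T ≥ 8 gives 143/16.
E[S·T | S + T ≥ 8] = (143/16) / (11/24) = 39/2.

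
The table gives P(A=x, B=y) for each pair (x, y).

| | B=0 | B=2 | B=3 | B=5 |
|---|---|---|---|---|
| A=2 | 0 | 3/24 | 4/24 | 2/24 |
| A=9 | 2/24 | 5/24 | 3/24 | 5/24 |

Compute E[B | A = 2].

P(A = 2) = 3/8.
Σ B·P over the event = 2·(3/24) + 3·(4/24) + 5·(2/24) = 7/6.
E[B | A = 2] = (7/6) / (3/8) = 28/9.

28/9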